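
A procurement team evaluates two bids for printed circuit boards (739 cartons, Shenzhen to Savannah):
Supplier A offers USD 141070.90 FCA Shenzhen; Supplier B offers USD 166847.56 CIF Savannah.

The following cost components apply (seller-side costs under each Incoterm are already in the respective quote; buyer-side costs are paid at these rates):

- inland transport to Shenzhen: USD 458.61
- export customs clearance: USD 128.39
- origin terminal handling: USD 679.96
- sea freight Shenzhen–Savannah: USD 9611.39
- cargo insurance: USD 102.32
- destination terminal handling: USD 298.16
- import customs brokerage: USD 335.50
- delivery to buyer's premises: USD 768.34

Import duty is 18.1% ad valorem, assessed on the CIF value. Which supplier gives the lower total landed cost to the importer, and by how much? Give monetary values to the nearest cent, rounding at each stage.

Supplier A is cheaper by USD 18167.31

Supplier A (FCA):
CIF value = FCA price + origin terminal + freight + insurance = 141070.90 + 679.96 + 9611.39 + 102.32 = 151464.57
Import duty = 151464.57 × 18.1% = 27415.09
Buyer bears (A): 679.96 + 9611.39 + 102.32 + 298.16 + 335.50 + 768.34 = 11795.67
Landed cost (A) = invoice 141070.90 + 11795.67 + duty 27415.09 = 180281.66
Supplier B (CIF):
The CIF price already equals the CIF value: 166847.56
Import duty = 166847.56 × 18.1% = 30199.41
Buyer bears (B): 298.16 + 335.50 + 768.34 = 1402.00
Landed cost (B) = invoice 166847.56 + 1402.00 + duty 30199.41 = 198448.97
Difference = |180281.66 − 198448.97| = 18167.31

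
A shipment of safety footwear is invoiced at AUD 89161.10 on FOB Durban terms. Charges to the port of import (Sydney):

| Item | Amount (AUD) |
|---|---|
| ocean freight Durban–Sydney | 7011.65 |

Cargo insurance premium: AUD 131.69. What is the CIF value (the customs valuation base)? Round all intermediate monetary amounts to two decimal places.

CIF = FOB price + freight + insurance
CIF = 89161.10 + 7011.65 + 131.69 = 96304.44

CIF value: AUD 96304.44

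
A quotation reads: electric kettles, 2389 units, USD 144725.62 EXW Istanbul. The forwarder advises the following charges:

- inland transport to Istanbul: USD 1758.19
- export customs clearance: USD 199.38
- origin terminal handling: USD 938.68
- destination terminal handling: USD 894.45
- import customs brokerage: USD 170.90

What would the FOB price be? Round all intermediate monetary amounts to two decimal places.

Not relevant to the conversion: destination terminal, brokerage — on the buyer under both terms; not part of either seller's price.
From EXW to FOB, the seller additionally bears: inland to port, export clearance, origin terminal.
FOB price = 144725.62 + 1758.19 + 199.38 + 938.68 = 147621.87

FOB price: USD 147621.87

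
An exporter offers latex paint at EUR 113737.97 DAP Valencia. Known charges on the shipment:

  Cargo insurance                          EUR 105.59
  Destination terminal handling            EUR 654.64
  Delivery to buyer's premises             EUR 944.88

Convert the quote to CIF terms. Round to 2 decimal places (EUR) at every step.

CIF price: EUR 112138.45

Not relevant to the conversion: insurance — on the seller under both DAP and CIF; already in the DAP price and stays in the CIF price.
From DAP to CIF, the seller no longer bears: destination terminal, delivery.
CIF price = 113737.97 − 654.64 − 944.88 = 112138.45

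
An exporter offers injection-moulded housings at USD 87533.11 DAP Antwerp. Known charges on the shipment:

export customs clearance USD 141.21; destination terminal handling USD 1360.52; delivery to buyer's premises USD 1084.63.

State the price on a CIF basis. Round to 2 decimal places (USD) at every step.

Not relevant to the conversion: export clearance — on the seller under both DAP and CIF; already in the DAP price and stays in the CIF price.
From DAP to CIF, the seller no longer bears: destination terminal, delivery.
CIF price = 87533.11 − 1360.52 − 1084.63 = 85087.96

CIF price: USD 85087.96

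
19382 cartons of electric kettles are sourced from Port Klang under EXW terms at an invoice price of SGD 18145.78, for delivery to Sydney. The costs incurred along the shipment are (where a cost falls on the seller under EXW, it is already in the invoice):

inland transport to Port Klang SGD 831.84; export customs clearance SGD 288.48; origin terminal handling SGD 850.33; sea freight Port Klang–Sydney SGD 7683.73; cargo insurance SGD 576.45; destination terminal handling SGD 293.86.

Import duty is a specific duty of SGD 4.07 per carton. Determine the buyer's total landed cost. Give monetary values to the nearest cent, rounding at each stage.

EXW: the seller makes goods available at their premises; the buyer bears all onward costs.
CIF value = EXW price + inland to port + export clearance + origin terminal + freight + insurance = 18145.78 + 831.84 + 288.48 + 850.33 + 7683.73 + 576.45 = 28376.61
Import duty = 19382 × 4.07 = 78884.74
Buyer bears: inland to port 831.84 + export clearance 288.48 + origin terminal 850.33 + freight 7683.73 + insurance 576.45 + destination terminal 293.86 + duty 78884.74 = 89409.43
Landed cost = invoice 18145.78 + 89409.43 = 107555.21

Total landed cost: SGD 107555.21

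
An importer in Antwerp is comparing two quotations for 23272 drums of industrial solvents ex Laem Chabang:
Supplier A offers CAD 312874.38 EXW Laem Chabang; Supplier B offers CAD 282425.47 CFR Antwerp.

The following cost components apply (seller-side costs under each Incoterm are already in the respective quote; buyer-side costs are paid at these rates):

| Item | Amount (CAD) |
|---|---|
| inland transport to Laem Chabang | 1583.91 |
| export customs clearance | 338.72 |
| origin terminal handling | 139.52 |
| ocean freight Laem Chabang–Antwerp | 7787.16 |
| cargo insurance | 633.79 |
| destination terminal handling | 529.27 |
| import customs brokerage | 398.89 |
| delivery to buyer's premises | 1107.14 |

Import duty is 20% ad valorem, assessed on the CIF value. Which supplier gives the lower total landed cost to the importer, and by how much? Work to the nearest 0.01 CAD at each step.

Supplier A (EXW):
CIF value = EXW price + inland to port + export clearance + origin terminal + freight + insurance = 312874.38 + 1583.91 + 338.72 + 139.52 + 7787.16 + 633.79 = 323357.48
Import duty = 323357.48 × 20% = 64671.50
Buyer bears (A): 1583.91 + 338.72 + 139.52 + 7787.16 + 633.79 + 529.27 + 398.89 + 1107.14 = 12518.40
Landed cost (A) = invoice 312874.38 + 12518.40 + duty 64671.50 = 390064.28
Supplier B (CFR):
CIF value = CFR price + insurance = 282425.47 + 633.79 = 283059.26
Import duty = 283059.26 × 20% = 56611.85
Buyer bears (B): 633.79 + 529.27 + 398.89 + 1107.14 = 2669.09
Landed cost (B) = invoice 282425.47 + 2669.09 + duty 56611.85 = 341706.41
Difference = |390064.28 − 341706.41| = 48357.87

Supplier B is cheaper by CAD 48357.87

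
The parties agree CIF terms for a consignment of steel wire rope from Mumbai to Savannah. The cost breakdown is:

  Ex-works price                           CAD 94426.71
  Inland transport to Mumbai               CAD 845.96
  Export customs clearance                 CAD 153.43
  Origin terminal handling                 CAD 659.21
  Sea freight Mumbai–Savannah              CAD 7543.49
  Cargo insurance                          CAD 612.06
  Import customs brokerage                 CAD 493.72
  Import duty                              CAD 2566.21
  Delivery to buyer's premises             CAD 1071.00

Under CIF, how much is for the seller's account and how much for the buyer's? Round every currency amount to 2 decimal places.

CIF: the seller pays costs through ocean freight and marine insurance to the destination port.
Seller's account: goods 94426.71 + inland to port 845.96 + export clearance 153.43 + origin terminal 659.21 + freight 7543.49 + insurance 612.06 = 104240.86
Buyer's account: brokerage 493.72 + duty 2566.21 + delivery 1071.00 = 4130.93

Seller: CAD 104240.86; buyer: CAD 4130.93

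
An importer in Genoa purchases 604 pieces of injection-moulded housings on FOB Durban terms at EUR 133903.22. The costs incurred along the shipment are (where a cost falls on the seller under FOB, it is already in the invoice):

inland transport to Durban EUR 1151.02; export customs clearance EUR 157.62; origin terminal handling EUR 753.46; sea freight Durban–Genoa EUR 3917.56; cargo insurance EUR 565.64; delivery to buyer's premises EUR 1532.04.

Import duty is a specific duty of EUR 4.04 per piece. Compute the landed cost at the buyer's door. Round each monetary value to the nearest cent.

FOB: the seller bears costs until goods are on board at the origin port; the buyer bears freight, insurance and all costs thereafter.
Already in the invoice (seller's account under FOB): inland to port, export clearance, origin terminal — exclude.
CIF value = FOB price + freight + insurance = 133903.22 + 3917.56 + 565.64 = 138386.42
Import duty = 604 × 4.04 = 2440.16
Buyer bears: freight 3917.56 + insurance 565.64 + delivery 1532.04 + duty 2440.16 = 8455.40
Landed cost = invoice 133903.22 + 8455.40 = 142358.62

Total landed cost: EUR 142358.62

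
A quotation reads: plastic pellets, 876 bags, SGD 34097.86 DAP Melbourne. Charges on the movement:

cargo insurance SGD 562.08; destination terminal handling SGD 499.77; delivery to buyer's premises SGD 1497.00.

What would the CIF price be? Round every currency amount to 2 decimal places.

CIF price: SGD 32101.09

Not relevant to the conversion: insurance — on the seller under both DAP and CIF; already in the DAP price and stays in the CIF price.
From DAP to CIF, the seller no longer bears: destination terminal, delivery.
CIF price = 34097.86 − 499.77 − 1497.00 = 32101.09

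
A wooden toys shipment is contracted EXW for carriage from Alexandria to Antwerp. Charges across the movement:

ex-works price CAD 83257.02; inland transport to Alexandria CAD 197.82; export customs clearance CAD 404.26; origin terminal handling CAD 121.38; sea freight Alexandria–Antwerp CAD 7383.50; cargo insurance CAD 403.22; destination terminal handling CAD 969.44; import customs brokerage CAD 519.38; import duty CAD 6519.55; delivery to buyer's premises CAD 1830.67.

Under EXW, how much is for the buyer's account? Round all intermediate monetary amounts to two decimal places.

Buyer's account: CAD 18349.22

EXW: the seller makes goods available at their premises; the buyer bears all onward costs.
Seller's account: goods 83257.02 = 83257.02
Buyer's account: inland to port 197.82 + export clearance 404.26 + origin terminal 121.38 + freight 7383.50 + insurance 403.22 + destination terminal 969.44 + brokerage 519.38 + duty 6519.55 + delivery 1830.67 = 18349.22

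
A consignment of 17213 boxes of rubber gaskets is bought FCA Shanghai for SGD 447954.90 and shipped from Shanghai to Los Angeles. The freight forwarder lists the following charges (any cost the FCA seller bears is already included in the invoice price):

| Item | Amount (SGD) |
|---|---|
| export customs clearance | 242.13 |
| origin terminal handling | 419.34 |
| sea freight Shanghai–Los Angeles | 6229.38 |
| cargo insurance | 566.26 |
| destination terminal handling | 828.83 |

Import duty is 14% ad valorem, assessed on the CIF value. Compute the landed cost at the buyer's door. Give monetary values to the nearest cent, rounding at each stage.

FCA: the seller delivers export-cleared goods to the carrier; the buyer bears costs from that point.
Already in the invoice (seller's account under FCA): export clearance — exclude.
CIF value = FCA price + origin terminal + freight + insurance = 447954.90 + 419.34 + 6229.38 + 566.26 = 455169.88
Import duty = 455169.88 × 14% = 63723.78
Buyer bears: origin terminal 419.34 + freight 6229.38 + insurance 566.26 + destination terminal 828.83 + duty 63723.78 = 71767.59
Landed cost = invoice 447954.90 + 71767.59 = 519722.49

Total landed cost: SGD 519722.49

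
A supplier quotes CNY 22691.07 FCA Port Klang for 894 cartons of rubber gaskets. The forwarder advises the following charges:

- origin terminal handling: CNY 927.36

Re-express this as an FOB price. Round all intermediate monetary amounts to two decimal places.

FOB price: CNY 23618.43

From FCA to FOB, the seller additionally bears: origin terminal.
FOB price = 22691.07 + 927.36 = 23618.43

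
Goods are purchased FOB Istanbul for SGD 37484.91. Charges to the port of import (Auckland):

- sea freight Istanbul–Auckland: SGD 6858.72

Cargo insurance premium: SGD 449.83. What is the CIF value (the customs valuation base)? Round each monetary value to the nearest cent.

CIF = FOB price + freight + insurance
CIF = 37484.91 + 6858.72 + 449.83 = 44793.46

CIF value: SGD 44793.46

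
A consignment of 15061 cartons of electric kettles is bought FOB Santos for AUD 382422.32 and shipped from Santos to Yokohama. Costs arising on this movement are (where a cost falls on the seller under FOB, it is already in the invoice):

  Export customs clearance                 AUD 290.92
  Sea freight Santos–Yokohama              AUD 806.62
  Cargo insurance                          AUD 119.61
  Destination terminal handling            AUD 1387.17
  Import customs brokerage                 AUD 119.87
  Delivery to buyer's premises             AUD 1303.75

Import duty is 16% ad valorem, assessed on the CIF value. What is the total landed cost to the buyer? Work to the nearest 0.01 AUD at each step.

FOB: the seller bears costs until goods are on board at the origin port; the buyer bears freight, insurance and all costs thereafter.
Already in the invoice (seller's account under FOB): export clearance — exclude.
CIF value = FOB price + freight + insurance = 382422.32 + 806.62 + 119.61 = 383348.55
Import duty = 383348.55 × 16% = 61335.77
Buyer bears: freight 806.62 + insurance 119.61 + destination terminal 1387.17 + brokerage 119.87 + delivery 1303.75 + duty 61335.77 = 65072.79
Landed cost = invoice 382422.32 + 65072.79 = 447495.11

Total landed cost: AUD 447495.11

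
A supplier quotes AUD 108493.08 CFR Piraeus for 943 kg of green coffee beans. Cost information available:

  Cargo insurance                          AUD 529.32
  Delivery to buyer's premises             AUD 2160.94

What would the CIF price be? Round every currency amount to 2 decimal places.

Not relevant to the conversion: delivery — on the buyer under both terms; not part of either seller's price.
From CFR to CIF, the seller additionally bears: insurance.
CIF price = 108493.08 + 529.32 = 109022.40

CIF price: AUD 109022.40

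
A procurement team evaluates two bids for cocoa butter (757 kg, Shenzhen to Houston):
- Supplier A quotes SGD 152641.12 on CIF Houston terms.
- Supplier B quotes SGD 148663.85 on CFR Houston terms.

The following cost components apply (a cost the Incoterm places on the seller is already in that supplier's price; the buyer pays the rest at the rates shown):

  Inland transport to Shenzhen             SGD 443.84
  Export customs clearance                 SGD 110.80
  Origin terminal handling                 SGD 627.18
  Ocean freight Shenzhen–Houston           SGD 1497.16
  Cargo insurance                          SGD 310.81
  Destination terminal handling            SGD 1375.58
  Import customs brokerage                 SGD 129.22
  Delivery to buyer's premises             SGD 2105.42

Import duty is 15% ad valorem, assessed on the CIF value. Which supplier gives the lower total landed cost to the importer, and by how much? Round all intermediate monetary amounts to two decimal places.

Supplier B is cheaper by SGD 4216.43

Supplier A (CIF):
The CIF price already equals the CIF value: 152641.12
Import duty = 152641.12 × 15% = 22896.17
Buyer bears (A): 1375.58 + 129.22 + 2105.42 = 3610.22
Landed cost (A) = invoice 152641.12 + 3610.22 + duty 22896.17 = 179147.51
Supplier B (CFR):
CIF value = CFR price + insurance = 148663.85 + 310.81 = 148974.66
Import duty = 148974.66 × 15% = 22346.20
Buyer bears (B): 310.81 + 1375.58 + 129.22 + 2105.42 = 3921.03
Landed cost (B) = invoice 148663.85 + 3921.03 + duty 22346.20 = 174931.08
Difference = |179147.51 − 174931.08| = 4216.43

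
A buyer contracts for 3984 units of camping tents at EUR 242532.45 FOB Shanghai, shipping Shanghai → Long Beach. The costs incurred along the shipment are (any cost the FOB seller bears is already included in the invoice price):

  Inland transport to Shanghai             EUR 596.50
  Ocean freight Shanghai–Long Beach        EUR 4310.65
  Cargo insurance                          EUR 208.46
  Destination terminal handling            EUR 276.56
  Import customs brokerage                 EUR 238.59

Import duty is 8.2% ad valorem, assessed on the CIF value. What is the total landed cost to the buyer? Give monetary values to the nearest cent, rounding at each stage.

Total landed cost: EUR 267824.94

FOB: the seller bears costs until goods are on board at the origin port; the buyer bears freight, insurance and all costs thereafter.
Already in the invoice (seller's account under FOB): inland to port — exclude.
CIF value = FOB price + freight + insurance = 242532.45 + 4310.65 + 208.46 = 247051.56
Import duty = 247051.56 × 8.2% = 20258.23
Buyer bears: freight 4310.65 + insurance 208.46 + destination terminal 276.56 + brokerage 238.59 + duty 20258.23 = 25292.49
Landed cost = invoice 242532.45 + 25292.49 = 267824.94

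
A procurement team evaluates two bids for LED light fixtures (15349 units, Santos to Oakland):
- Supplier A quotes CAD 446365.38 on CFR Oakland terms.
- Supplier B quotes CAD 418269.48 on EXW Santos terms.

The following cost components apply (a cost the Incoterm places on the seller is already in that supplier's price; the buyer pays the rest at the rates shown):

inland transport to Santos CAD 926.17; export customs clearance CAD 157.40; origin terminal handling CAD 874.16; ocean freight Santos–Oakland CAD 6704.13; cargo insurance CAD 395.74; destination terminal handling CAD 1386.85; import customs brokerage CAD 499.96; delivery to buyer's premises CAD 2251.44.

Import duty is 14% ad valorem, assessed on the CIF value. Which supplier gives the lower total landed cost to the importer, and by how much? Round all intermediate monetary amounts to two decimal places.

Supplier A (CFR):
CIF value = CFR price + insurance = 446365.38 + 395.74 = 446761.12
Import duty = 446761.12 × 14% = 62546.56
Buyer bears (A): 395.74 + 1386.85 + 499.96 + 2251.44 = 4533.99
Landed cost (A) = invoice 446365.38 + 4533.99 + duty 62546.56 = 513445.93
Supplier B (EXW):
CIF value = EXW price + inland to port + export clearance + origin terminal + freight + insurance = 418269.48 + 926.17 + 157.40 + 874.16 + 6704.13 + 395.74 = 427327.08
Import duty = 427327.08 × 14% = 59825.79
Buyer bears (B): 926.17 + 157.40 + 874.16 + 6704.13 + 395.74 + 1386.85 + 499.96 + 2251.44 = 13195.85
Landed cost (B) = invoice 418269.48 + 13195.85 + duty 59825.79 = 491291.12
Difference = |513445.93 − 491291.12| = 22154.81

Supplier B is cheaper by CAD 22154.81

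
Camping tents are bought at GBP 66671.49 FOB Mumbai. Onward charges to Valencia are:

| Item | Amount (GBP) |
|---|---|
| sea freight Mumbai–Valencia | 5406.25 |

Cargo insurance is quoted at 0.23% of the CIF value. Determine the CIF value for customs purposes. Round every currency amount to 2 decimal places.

CIF value: GBP 72243.90

Let C be the CIF value. C = FOB price + freight + 0.23% × C
C − 0.23% × C = 66671.49 + 5406.25
0.9977 × C = 72077.74
C = 72077.74 / 0.9977 = 72243.90
Insurance premium = 0.23% × 72243.90 = 166.16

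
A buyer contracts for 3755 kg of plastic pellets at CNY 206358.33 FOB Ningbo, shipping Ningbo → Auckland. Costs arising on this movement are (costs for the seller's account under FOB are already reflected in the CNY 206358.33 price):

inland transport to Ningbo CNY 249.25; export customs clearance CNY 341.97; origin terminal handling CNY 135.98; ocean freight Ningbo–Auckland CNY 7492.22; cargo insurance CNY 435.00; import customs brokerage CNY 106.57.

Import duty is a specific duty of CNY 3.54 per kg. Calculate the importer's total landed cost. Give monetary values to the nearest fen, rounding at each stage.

Total landed cost: CNY 227684.82

FOB: the seller bears costs until goods are on board at the origin port; the buyer bears freight, insurance and all costs thereafter.
Already in the invoice (seller's account under FOB): inland to port, export clearance, origin terminal — exclude.
CIF value = FOB price + freight + insurance = 206358.33 + 7492.22 + 435.00 = 214285.55
Import duty = 3755 × 3.54 = 13292.70
Buyer bears: freight 7492.22 + insurance 435.00 + brokerage 106.57 + duty 13292.70 = 21326.49
Landed cost = invoice 206358.33 + 21326.49 = 227684.82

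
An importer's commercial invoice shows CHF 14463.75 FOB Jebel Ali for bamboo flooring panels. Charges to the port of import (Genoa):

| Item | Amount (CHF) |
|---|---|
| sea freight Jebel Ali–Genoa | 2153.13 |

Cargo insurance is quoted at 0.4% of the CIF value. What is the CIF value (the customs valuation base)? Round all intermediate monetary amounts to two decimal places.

CIF value: CHF 16683.61

Let C be the CIF value. C = FOB price + freight + 0.4% × C
C − 0.4% × C = 14463.75 + 2153.13
0.996 × C = 16616.88
C = 16616.88 / 0.996 = 16683.61
Insurance premium = 0.4% × 16683.61 = 66.73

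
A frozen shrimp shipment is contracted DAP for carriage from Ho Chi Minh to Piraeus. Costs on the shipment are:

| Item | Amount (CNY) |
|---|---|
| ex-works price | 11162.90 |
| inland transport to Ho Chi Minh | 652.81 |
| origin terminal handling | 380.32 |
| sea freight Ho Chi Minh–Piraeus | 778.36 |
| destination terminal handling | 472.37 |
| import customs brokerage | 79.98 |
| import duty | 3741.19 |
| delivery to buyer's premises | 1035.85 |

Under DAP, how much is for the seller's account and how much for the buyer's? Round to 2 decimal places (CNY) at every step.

Seller: CNY 14482.61; buyer: CNY 3821.17

DAP: the seller bears all costs to the named destination except import duty and clearance.
Seller's account: goods 11162.90 + inland to port 652.81 + origin terminal 380.32 + freight 778.36 + destination terminal 472.37 + delivery 1035.85 = 14482.61
Buyer's account: brokerage 79.98 + duty 3741.19 = 3821.17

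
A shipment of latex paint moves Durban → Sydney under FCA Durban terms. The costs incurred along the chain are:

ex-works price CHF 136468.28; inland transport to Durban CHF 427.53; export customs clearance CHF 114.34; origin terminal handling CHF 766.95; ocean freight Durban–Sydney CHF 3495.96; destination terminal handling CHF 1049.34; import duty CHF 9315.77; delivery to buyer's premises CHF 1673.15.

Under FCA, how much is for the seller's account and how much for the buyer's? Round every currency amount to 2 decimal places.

Seller: CHF 137010.15; buyer: CHF 16301.17

FCA: the seller delivers export-cleared goods to the carrier; the buyer bears costs from that point.
Seller's account: goods 136468.28 + inland to port 427.53 + export clearance 114.34 = 137010.15
Buyer's account: origin terminal 766.95 + freight 3495.96 + destination terminal 1049.34 + duty 9315.77 + delivery 1673.15 = 16301.17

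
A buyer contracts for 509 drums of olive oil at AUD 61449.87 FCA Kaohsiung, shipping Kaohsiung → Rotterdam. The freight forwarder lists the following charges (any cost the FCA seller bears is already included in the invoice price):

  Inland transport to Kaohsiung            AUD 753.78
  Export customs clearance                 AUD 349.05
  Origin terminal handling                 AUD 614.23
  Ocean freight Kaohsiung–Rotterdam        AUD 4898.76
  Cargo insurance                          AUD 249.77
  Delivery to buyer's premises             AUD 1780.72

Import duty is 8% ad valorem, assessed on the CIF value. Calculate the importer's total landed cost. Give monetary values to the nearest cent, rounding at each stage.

Total landed cost: AUD 74370.36

FCA: the seller delivers export-cleared goods to the carrier; the buyer bears costs from that point.
Already in the invoice (seller's account under FCA): inland to port, export clearance — exclude.
CIF value = FCA price + origin terminal + freight + insurance = 61449.87 + 614.23 + 4898.76 + 249.77 = 67212.63
Import duty = 67212.63 × 8% = 5377.01
Buyer bears: origin terminal 614.23 + freight 4898.76 + insurance 249.77 + delivery 1780.72 + duty 5377.01 = 12920.49
Landed cost = invoice 61449.87 + 12920.49 = 74370.36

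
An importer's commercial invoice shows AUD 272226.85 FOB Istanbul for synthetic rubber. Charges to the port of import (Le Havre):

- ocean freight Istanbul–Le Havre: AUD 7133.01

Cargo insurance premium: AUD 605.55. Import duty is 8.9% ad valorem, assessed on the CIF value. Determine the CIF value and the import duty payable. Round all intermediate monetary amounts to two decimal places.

CIF = FOB price + freight + insurance
CIF = 272226.85 + 7133.01 + 605.55 = 279965.41
Import duty = 279965.41 × 8.9% = 24916.92

CIF value: AUD 279965.41; import duty: AUD 24916.92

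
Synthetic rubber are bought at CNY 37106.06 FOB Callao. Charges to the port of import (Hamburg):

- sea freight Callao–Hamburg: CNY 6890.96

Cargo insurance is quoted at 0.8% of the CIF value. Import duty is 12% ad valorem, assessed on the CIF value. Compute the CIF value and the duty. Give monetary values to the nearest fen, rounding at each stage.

Let C be the CIF value. C = FOB price + freight + 0.8% × C
C − 0.8% × C = 37106.06 + 6890.96
0.992 × C = 43997.02
C = 43997.02 / 0.992 = 44351.83
Insurance premium = 0.8% × 44351.83 = 354.81
Import duty = 44351.83 × 12% = 5322.22

CIF value: CNY 44351.83; import duty: CNY 5322.22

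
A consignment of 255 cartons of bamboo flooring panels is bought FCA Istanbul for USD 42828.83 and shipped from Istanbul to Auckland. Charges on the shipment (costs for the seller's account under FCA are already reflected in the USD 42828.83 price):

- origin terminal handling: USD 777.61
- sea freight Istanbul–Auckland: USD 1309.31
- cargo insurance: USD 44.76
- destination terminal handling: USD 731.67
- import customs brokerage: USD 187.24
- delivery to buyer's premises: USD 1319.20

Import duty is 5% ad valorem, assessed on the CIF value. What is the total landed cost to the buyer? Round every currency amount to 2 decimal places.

FCA: the seller delivers export-cleared goods to the carrier; the buyer bears costs from that point.
CIF value = FCA price + origin terminal + freight + insurance = 42828.83 + 777.61 + 1309.31 + 44.76 = 44960.51
Import duty = 44960.51 × 5% = 2248.03
Buyer bears: origin terminal 777.61 + freight 1309.31 + insurance 44.76 + destination terminal 731.67 + brokerage 187.24 + delivery 1319.20 + duty 2248.03 = 6617.82
Landed cost = invoice 42828.83 + 6617.82 = 49446.65

Total landed cost: USD 49446.65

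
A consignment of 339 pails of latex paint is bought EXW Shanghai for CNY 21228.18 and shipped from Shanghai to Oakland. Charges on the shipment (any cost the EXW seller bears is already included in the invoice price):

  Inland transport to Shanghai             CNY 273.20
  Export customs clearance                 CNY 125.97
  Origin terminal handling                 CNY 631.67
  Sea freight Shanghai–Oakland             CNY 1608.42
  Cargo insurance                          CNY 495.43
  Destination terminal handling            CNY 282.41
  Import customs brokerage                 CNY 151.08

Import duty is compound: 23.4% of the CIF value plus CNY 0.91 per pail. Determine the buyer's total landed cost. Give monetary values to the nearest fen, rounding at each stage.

EXW: the seller makes goods available at their premises; the buyer bears all onward costs.
CIF value = EXW price + inland to port + export clearance + origin terminal + freight + insurance = 21228.18 + 273.20 + 125.97 + 631.67 + 1608.42 + 495.43 = 24362.87
Ad valorem component: 24362.87 × 23.4% = 5700.91
Specific component: 339 × 0.91 = 308.49
Import duty = 5700.91 + 308.49 = 6009.40
Buyer bears: inland to port 273.20 + export clearance 125.97 + origin terminal 631.67 + freight 1608.42 + insurance 495.43 + destination terminal 282.41 + brokerage 151.08 + duty 6009.40 = 9577.58
Landed cost = invoice 21228.18 + 9577.58 = 30805.76

Total landed cost: CNY 30805.76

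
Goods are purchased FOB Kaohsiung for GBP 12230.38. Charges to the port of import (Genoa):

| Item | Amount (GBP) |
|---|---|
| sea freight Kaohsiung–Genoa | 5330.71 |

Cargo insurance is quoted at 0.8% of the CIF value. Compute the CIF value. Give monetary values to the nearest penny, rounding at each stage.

CIF value: GBP 17702.71

Let C be the CIF value. C = FOB price + freight + 0.8% × C
C − 0.8% × C = 12230.38 + 5330.71
0.992 × C = 17561.09
C = 17561.09 / 0.992 = 17702.71
Insurance premium = 0.8% × 17702.71 = 141.62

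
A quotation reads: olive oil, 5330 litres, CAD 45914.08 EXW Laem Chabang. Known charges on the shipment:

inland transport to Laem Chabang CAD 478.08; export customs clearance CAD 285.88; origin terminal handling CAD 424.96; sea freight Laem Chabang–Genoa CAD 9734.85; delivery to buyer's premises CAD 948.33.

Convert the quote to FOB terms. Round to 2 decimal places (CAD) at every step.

Not relevant to the conversion: freight, delivery — on the buyer under both terms; not part of either seller's price.
From EXW to FOB, the seller additionally bears: inland to port, export clearance, origin terminal.
FOB price = 45914.08 + 478.08 + 285.88 + 424.96 = 47103.00

FOB price: CAD 47103.00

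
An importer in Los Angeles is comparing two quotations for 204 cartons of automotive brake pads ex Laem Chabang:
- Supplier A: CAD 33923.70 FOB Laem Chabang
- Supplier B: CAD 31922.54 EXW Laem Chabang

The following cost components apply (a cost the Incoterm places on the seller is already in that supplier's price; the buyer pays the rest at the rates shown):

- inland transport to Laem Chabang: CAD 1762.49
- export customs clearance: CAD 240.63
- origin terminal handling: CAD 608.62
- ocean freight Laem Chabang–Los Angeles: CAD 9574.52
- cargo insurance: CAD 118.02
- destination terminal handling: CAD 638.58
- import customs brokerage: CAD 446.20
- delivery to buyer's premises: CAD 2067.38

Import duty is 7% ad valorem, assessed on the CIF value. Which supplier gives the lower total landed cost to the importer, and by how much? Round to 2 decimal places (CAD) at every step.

Supplier A (FOB):
CIF value = FOB price + freight + insurance = 33923.70 + 9574.52 + 118.02 = 43616.24
Import duty = 43616.24 × 7% = 3053.14
Buyer bears (A): 9574.52 + 118.02 + 638.58 + 446.20 + 2067.38 = 12844.70
Landed cost (A) = invoice 33923.70 + 12844.70 + duty 3053.14 = 49821.54
Supplier B (EXW):
CIF value = EXW price + inland to port + export clearance + origin terminal + freight + insurance = 31922.54 + 1762.49 + 240.63 + 608.62 + 9574.52 + 118.02 = 44226.82
Import duty = 44226.82 × 7% = 3095.88
Buyer bears (B): 1762.49 + 240.63 + 608.62 + 9574.52 + 118.02 + 638.58 + 446.20 + 2067.38 = 15456.44
Landed cost (B) = invoice 31922.54 + 15456.44 + duty 3095.88 = 50474.86
Difference = |49821.54 − 50474.86| = 653.32

Supplier A is cheaper by CAD 653.32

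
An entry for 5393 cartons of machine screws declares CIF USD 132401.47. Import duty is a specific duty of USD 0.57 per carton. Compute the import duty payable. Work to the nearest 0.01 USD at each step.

Import duty = 5393 × 0.57 = 3074.01

Import duty: USD 3074.01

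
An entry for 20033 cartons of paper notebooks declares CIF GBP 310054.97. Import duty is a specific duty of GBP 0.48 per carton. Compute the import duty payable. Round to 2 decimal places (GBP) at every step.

Import duty: GBP 9615.84

Import duty = 20033 × 0.48 = 9615.84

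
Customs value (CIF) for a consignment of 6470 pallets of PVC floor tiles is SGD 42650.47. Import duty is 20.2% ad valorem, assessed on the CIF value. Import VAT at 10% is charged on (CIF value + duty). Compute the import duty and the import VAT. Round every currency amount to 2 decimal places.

Import duty = 42650.47 × 20.2% = 8615.39
VAT base = CIF + duty = 42650.47 + 8615.39 = 51265.86
Import VAT = 51265.86 × 10% = 5126.59

Import duty: SGD 8615.39; import VAT: SGD 5126.59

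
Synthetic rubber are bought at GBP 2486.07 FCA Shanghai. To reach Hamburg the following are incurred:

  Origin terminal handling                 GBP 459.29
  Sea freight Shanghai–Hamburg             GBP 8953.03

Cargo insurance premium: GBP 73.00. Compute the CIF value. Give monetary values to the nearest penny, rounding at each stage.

CIF value: GBP 11971.39

CIF = FCA price + pre-shipment costs + freight + insurance
CIF = 2486.07 + 459.29 + 8953.03 + 73.00 = 11971.39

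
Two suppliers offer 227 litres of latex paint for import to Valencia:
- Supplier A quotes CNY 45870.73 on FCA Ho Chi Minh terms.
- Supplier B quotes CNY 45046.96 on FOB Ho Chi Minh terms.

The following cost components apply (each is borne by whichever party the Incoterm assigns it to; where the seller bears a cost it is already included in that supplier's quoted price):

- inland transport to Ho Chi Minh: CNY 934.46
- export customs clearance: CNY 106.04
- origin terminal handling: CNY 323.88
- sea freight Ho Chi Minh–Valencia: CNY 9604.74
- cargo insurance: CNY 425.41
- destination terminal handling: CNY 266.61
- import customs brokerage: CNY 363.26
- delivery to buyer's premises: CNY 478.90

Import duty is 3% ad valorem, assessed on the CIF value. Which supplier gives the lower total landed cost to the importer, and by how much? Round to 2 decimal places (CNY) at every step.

Supplier B is cheaper by CNY 1182.08

Supplier A (FCA):
CIF value = FCA price + origin terminal + freight + insurance = 45870.73 + 323.88 + 9604.74 + 425.41 = 56224.76
Import duty = 56224.76 × 3% = 1686.74
Buyer bears (A): 323.88 + 9604.74 + 425.41 + 266.61 + 363.26 + 478.90 = 11462.80
Landed cost (A) = invoice 45870.73 + 11462.80 + duty 1686.74 = 59020.27
Supplier B (FOB):
CIF value = FOB price + freight + insurance = 45046.96 + 9604.74 + 425.41 = 55077.11
Import duty = 55077.11 × 3% = 1652.31
Buyer bears (B): 9604.74 + 425.41 + 266.61 + 363.26 + 478.90 = 11138.92
Landed cost (B) = invoice 45046.96 + 11138.92 + duty 1652.31 = 57838.19
Difference = |59020.27 − 57838.19| = 1182.08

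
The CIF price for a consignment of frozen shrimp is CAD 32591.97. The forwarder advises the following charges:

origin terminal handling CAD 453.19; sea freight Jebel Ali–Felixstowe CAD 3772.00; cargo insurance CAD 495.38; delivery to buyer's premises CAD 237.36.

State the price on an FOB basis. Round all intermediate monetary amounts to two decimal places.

FOB price: CAD 28324.59

Not relevant to the conversion: origin terminal — on the seller under both CIF and FOB; already in the CIF price and stays in the FOB price. delivery — on the buyer under both terms; not part of either seller's price.
From CIF to FOB, the seller no longer bears: freight, insurance.
FOB price = 32591.97 − 3772.00 − 495.38 = 28324.59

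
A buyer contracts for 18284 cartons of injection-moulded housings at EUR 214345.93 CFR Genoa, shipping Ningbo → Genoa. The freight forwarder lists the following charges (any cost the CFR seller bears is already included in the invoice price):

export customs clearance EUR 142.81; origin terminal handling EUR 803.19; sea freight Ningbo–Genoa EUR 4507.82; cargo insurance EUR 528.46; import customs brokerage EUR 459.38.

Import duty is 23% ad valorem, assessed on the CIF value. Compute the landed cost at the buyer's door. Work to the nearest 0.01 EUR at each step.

Total landed cost: EUR 264754.88

CFR: the seller pays costs through ocean freight to the destination port, but not insurance.
Already in the invoice (seller's account under CFR): export clearance, origin terminal, freight — exclude.
CIF value = CFR price + insurance = 214345.93 + 528.46 = 214874.39
Import duty = 214874.39 × 23% = 49421.11
Buyer bears: insurance 528.46 + brokerage 459.38 + duty 49421.11 = 50408.95
Landed cost = invoice 214345.93 + 50408.95 = 264754.88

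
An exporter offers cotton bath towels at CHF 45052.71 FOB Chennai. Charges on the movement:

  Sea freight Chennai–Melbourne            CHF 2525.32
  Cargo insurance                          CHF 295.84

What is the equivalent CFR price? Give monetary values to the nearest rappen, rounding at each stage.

Not relevant to the conversion: insurance — on the buyer under both terms; not part of either seller's price.
From FOB to CFR, the seller additionally bears: freight.
CFR price = 45052.71 + 2525.32 = 47578.03

CFR price: CHF 47578.03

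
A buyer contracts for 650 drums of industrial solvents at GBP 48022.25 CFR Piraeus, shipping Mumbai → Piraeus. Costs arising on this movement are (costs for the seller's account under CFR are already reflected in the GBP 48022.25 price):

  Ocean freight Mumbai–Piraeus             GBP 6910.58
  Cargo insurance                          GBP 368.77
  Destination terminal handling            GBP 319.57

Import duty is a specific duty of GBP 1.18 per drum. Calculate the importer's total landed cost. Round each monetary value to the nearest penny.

CFR: the seller pays costs through ocean freight to the destination port, but not insurance.
Already in the invoice (seller's account under CFR): freight — exclude.
CIF value = CFR price + insurance = 48022.25 + 368.77 = 48391.02
Import duty = 650 × 1.18 = 767.00
Buyer bears: insurance 368.77 + destination terminal 319.57 + duty 767.00 = 1455.34
Landed cost = invoice 48022.25 + 1455.34 = 49477.59

Total landed cost: GBP 49477.59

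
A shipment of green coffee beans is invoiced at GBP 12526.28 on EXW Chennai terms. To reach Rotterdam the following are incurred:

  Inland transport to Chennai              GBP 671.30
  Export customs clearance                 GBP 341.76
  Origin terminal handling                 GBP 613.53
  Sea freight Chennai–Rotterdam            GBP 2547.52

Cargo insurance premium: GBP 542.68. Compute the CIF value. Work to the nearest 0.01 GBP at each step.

CIF value: GBP 17243.07

CIF = EXW price + pre-shipment costs + freight + insurance
CIF = 12526.28 + 671.30 + 341.76 + 613.53 + 2547.52 + 542.68 = 17243.07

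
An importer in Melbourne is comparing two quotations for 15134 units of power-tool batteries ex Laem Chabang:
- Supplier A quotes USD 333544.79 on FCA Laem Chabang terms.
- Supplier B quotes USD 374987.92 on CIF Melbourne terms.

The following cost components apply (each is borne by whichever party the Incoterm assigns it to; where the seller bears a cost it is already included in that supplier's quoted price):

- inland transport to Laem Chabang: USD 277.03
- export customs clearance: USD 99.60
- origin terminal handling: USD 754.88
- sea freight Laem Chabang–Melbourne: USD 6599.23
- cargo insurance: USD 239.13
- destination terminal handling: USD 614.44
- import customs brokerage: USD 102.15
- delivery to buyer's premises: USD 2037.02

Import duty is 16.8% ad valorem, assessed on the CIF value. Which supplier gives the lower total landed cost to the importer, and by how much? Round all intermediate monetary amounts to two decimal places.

Supplier A (FCA):
CIF value = FCA price + origin terminal + freight + insurance = 333544.79 + 754.88 + 6599.23 + 239.13 = 341138.03
Import duty = 341138.03 × 16.8% = 57311.19
Buyer bears (A): 754.88 + 6599.23 + 239.13 + 614.44 + 102.15 + 2037.02 = 10346.85
Landed cost (A) = invoice 333544.79 + 10346.85 + duty 57311.19 = 401202.83
Supplier B (CIF):
The CIF price already equals the CIF value: 374987.92
Import duty = 374987.92 × 16.8% = 62997.97
Buyer bears (B): 614.44 + 102.15 + 2037.02 = 2753.61
Landed cost (B) = invoice 374987.92 + 2753.61 + duty 62997.97 = 440739.50
Difference = |401202.83 − 440739.50| = 39536.67

Supplier A is cheaper by USD 39536.67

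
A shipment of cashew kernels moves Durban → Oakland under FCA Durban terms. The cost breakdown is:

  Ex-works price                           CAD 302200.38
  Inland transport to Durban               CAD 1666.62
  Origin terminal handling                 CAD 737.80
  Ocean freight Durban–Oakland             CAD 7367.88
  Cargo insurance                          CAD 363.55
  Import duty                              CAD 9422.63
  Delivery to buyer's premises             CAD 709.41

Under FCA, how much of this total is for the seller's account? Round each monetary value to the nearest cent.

FCA: the seller delivers export-cleared goods to the carrier; the buyer bears costs from that point.
Seller's account: goods 302200.38 + inland to port 1666.62 = 303867.00
Buyer's account: origin terminal 737.80 + freight 7367.88 + insurance 363.55 + duty 9422.63 + delivery 709.41 = 18601.27

Seller's account: CAD 303867.00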